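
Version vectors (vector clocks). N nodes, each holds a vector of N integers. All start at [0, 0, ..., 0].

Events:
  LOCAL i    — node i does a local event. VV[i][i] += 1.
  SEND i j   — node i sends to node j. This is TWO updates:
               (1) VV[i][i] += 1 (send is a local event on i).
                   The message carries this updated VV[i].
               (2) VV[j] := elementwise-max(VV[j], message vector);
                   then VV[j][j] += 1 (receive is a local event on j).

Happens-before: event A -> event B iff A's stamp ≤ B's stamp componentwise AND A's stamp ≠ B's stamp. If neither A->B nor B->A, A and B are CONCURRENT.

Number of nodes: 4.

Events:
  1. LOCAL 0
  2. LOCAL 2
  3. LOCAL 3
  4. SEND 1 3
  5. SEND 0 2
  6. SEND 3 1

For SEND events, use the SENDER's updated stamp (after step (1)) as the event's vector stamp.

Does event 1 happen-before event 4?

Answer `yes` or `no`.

Initial: VV[0]=[0, 0, 0, 0]
Initial: VV[1]=[0, 0, 0, 0]
Initial: VV[2]=[0, 0, 0, 0]
Initial: VV[3]=[0, 0, 0, 0]
Event 1: LOCAL 0: VV[0][0]++ -> VV[0]=[1, 0, 0, 0]
Event 2: LOCAL 2: VV[2][2]++ -> VV[2]=[0, 0, 1, 0]
Event 3: LOCAL 3: VV[3][3]++ -> VV[3]=[0, 0, 0, 1]
Event 4: SEND 1->3: VV[1][1]++ -> VV[1]=[0, 1, 0, 0], msg_vec=[0, 1, 0, 0]; VV[3]=max(VV[3],msg_vec) then VV[3][3]++ -> VV[3]=[0, 1, 0, 2]
Event 5: SEND 0->2: VV[0][0]++ -> VV[0]=[2, 0, 0, 0], msg_vec=[2, 0, 0, 0]; VV[2]=max(VV[2],msg_vec) then VV[2][2]++ -> VV[2]=[2, 0, 2, 0]
Event 6: SEND 3->1: VV[3][3]++ -> VV[3]=[0, 1, 0, 3], msg_vec=[0, 1, 0, 3]; VV[1]=max(VV[1],msg_vec) then VV[1][1]++ -> VV[1]=[0, 2, 0, 3]
Event 1 stamp: [1, 0, 0, 0]
Event 4 stamp: [0, 1, 0, 0]
[1, 0, 0, 0] <= [0, 1, 0, 0]? False. Equal? False. Happens-before: False

Answer: no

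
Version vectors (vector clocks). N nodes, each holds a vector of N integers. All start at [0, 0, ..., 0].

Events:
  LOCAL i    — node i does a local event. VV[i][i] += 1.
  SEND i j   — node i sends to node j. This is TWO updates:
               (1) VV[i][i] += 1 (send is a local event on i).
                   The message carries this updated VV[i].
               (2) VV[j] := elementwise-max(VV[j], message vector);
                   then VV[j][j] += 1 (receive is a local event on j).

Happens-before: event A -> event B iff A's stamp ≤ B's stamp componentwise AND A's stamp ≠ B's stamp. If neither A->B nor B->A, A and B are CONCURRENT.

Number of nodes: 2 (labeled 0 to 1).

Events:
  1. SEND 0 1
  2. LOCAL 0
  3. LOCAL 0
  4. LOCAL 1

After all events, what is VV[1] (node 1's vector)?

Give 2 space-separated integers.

Initial: VV[0]=[0, 0]
Initial: VV[1]=[0, 0]
Event 1: SEND 0->1: VV[0][0]++ -> VV[0]=[1, 0], msg_vec=[1, 0]; VV[1]=max(VV[1],msg_vec) then VV[1][1]++ -> VV[1]=[1, 1]
Event 2: LOCAL 0: VV[0][0]++ -> VV[0]=[2, 0]
Event 3: LOCAL 0: VV[0][0]++ -> VV[0]=[3, 0]
Event 4: LOCAL 1: VV[1][1]++ -> VV[1]=[1, 2]
Final vectors: VV[0]=[3, 0]; VV[1]=[1, 2]

Answer: 1 2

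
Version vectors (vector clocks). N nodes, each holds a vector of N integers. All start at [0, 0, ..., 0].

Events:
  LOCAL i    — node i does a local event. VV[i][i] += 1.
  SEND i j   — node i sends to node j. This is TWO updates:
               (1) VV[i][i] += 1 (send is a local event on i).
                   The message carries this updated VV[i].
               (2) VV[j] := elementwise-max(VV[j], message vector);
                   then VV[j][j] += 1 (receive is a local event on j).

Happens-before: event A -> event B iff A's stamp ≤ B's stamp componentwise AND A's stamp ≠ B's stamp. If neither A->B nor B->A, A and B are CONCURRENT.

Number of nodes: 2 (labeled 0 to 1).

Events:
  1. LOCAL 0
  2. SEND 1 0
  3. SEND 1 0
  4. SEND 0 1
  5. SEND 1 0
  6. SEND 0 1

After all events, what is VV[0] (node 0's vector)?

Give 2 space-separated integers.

Initial: VV[0]=[0, 0]
Initial: VV[1]=[0, 0]
Event 1: LOCAL 0: VV[0][0]++ -> VV[0]=[1, 0]
Event 2: SEND 1->0: VV[1][1]++ -> VV[1]=[0, 1], msg_vec=[0, 1]; VV[0]=max(VV[0],msg_vec) then VV[0][0]++ -> VV[0]=[2, 1]
Event 3: SEND 1->0: VV[1][1]++ -> VV[1]=[0, 2], msg_vec=[0, 2]; VV[0]=max(VV[0],msg_vec) then VV[0][0]++ -> VV[0]=[3, 2]
Event 4: SEND 0->1: VV[0][0]++ -> VV[0]=[4, 2], msg_vec=[4, 2]; VV[1]=max(VV[1],msg_vec) then VV[1][1]++ -> VV[1]=[4, 3]
Event 5: SEND 1->0: VV[1][1]++ -> VV[1]=[4, 4], msg_vec=[4, 4]; VV[0]=max(VV[0],msg_vec) then VV[0][0]++ -> VV[0]=[5, 4]
Event 6: SEND 0->1: VV[0][0]++ -> VV[0]=[6, 4], msg_vec=[6, 4]; VV[1]=max(VV[1],msg_vec) then VV[1][1]++ -> VV[1]=[6, 5]
Final vectors: VV[0]=[6, 4]; VV[1]=[6, 5]

Answer: 6 4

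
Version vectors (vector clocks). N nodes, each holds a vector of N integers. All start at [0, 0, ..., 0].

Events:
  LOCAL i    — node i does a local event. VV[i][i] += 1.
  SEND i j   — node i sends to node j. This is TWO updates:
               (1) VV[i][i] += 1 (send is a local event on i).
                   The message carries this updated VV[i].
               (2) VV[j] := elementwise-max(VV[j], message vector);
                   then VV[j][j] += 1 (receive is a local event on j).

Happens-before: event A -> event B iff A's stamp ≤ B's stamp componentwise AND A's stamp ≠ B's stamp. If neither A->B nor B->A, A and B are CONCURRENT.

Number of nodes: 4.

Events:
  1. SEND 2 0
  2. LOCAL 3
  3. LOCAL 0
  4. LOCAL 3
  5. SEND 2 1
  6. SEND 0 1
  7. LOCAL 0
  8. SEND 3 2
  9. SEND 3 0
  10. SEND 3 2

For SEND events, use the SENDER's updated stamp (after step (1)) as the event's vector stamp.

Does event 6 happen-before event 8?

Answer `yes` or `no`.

Initial: VV[0]=[0, 0, 0, 0]
Initial: VV[1]=[0, 0, 0, 0]
Initial: VV[2]=[0, 0, 0, 0]
Initial: VV[3]=[0, 0, 0, 0]
Event 1: SEND 2->0: VV[2][2]++ -> VV[2]=[0, 0, 1, 0], msg_vec=[0, 0, 1, 0]; VV[0]=max(VV[0],msg_vec) then VV[0][0]++ -> VV[0]=[1, 0, 1, 0]
Event 2: LOCAL 3: VV[3][3]++ -> VV[3]=[0, 0, 0, 1]
Event 3: LOCAL 0: VV[0][0]++ -> VV[0]=[2, 0, 1, 0]
Event 4: LOCAL 3: VV[3][3]++ -> VV[3]=[0, 0, 0, 2]
Event 5: SEND 2->1: VV[2][2]++ -> VV[2]=[0, 0, 2, 0], msg_vec=[0, 0, 2, 0]; VV[1]=max(VV[1],msg_vec) then VV[1][1]++ -> VV[1]=[0, 1, 2, 0]
Event 6: SEND 0->1: VV[0][0]++ -> VV[0]=[3, 0, 1, 0], msg_vec=[3, 0, 1, 0]; VV[1]=max(VV[1],msg_vec) then VV[1][1]++ -> VV[1]=[3, 2, 2, 0]
Event 7: LOCAL 0: VV[0][0]++ -> VV[0]=[4, 0, 1, 0]
Event 8: SEND 3->2: VV[3][3]++ -> VV[3]=[0, 0, 0, 3], msg_vec=[0, 0, 0, 3]; VV[2]=max(VV[2],msg_vec) then VV[2][2]++ -> VV[2]=[0, 0, 3, 3]
Event 9: SEND 3->0: VV[3][3]++ -> VV[3]=[0, 0, 0, 4], msg_vec=[0, 0, 0, 4]; VV[0]=max(VV[0],msg_vec) then VV[0][0]++ -> VV[0]=[5, 0, 1, 4]
Event 10: SEND 3->2: VV[3][3]++ -> VV[3]=[0, 0, 0, 5], msg_vec=[0, 0, 0, 5]; VV[2]=max(VV[2],msg_vec) then VV[2][2]++ -> VV[2]=[0, 0, 4, 5]
Event 6 stamp: [3, 0, 1, 0]
Event 8 stamp: [0, 0, 0, 3]
[3, 0, 1, 0] <= [0, 0, 0, 3]? False. Equal? False. Happens-before: False

Answer: no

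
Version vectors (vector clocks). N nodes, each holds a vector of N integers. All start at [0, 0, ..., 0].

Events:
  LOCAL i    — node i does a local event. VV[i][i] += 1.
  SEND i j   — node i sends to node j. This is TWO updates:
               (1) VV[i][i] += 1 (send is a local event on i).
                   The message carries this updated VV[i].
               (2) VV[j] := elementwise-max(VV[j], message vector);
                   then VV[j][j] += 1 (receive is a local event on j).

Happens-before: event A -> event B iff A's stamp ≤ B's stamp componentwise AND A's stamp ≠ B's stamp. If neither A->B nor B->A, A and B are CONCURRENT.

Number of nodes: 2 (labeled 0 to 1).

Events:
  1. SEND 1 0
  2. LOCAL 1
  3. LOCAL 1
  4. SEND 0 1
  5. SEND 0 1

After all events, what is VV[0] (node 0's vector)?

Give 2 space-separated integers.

Initial: VV[0]=[0, 0]
Initial: VV[1]=[0, 0]
Event 1: SEND 1->0: VV[1][1]++ -> VV[1]=[0, 1], msg_vec=[0, 1]; VV[0]=max(VV[0],msg_vec) then VV[0][0]++ -> VV[0]=[1, 1]
Event 2: LOCAL 1: VV[1][1]++ -> VV[1]=[0, 2]
Event 3: LOCAL 1: VV[1][1]++ -> VV[1]=[0, 3]
Event 4: SEND 0->1: VV[0][0]++ -> VV[0]=[2, 1], msg_vec=[2, 1]; VV[1]=max(VV[1],msg_vec) then VV[1][1]++ -> VV[1]=[2, 4]
Event 5: SEND 0->1: VV[0][0]++ -> VV[0]=[3, 1], msg_vec=[3, 1]; VV[1]=max(VV[1],msg_vec) then VV[1][1]++ -> VV[1]=[3, 5]
Final vectors: VV[0]=[3, 1]; VV[1]=[3, 5]

Answer: 3 1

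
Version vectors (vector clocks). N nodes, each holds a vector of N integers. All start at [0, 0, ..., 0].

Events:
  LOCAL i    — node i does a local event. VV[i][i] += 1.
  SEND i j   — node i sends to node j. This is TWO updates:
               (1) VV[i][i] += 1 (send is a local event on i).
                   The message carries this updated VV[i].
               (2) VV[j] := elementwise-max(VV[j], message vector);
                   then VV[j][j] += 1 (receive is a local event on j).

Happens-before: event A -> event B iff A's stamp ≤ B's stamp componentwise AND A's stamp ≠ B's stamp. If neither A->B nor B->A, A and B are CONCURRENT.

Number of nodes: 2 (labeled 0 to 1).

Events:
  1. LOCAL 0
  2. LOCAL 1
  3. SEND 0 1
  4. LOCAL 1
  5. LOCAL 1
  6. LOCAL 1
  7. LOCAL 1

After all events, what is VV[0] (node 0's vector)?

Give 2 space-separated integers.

Answer: 2 0

Derivation:
Initial: VV[0]=[0, 0]
Initial: VV[1]=[0, 0]
Event 1: LOCAL 0: VV[0][0]++ -> VV[0]=[1, 0]
Event 2: LOCAL 1: VV[1][1]++ -> VV[1]=[0, 1]
Event 3: SEND 0->1: VV[0][0]++ -> VV[0]=[2, 0], msg_vec=[2, 0]; VV[1]=max(VV[1],msg_vec) then VV[1][1]++ -> VV[1]=[2, 2]
Event 4: LOCAL 1: VV[1][1]++ -> VV[1]=[2, 3]
Event 5: LOCAL 1: VV[1][1]++ -> VV[1]=[2, 4]
Event 6: LOCAL 1: VV[1][1]++ -> VV[1]=[2, 5]
Event 7: LOCAL 1: VV[1][1]++ -> VV[1]=[2, 6]
Final vectors: VV[0]=[2, 0]; VV[1]=[2, 6]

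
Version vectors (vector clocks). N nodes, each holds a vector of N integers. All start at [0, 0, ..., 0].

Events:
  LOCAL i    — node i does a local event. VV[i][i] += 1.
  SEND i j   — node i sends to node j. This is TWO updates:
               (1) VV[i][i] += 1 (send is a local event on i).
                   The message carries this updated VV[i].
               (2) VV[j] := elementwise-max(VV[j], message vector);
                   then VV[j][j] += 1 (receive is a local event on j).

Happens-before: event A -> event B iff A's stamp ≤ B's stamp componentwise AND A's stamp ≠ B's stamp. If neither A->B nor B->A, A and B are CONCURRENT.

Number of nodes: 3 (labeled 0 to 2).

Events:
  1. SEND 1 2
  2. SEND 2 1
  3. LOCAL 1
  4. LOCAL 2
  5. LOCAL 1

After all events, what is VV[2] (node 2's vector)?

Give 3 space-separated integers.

Answer: 0 1 3

Derivation:
Initial: VV[0]=[0, 0, 0]
Initial: VV[1]=[0, 0, 0]
Initial: VV[2]=[0, 0, 0]
Event 1: SEND 1->2: VV[1][1]++ -> VV[1]=[0, 1, 0], msg_vec=[0, 1, 0]; VV[2]=max(VV[2],msg_vec) then VV[2][2]++ -> VV[2]=[0, 1, 1]
Event 2: SEND 2->1: VV[2][2]++ -> VV[2]=[0, 1, 2], msg_vec=[0, 1, 2]; VV[1]=max(VV[1],msg_vec) then VV[1][1]++ -> VV[1]=[0, 2, 2]
Event 3: LOCAL 1: VV[1][1]++ -> VV[1]=[0, 3, 2]
Event 4: LOCAL 2: VV[2][2]++ -> VV[2]=[0, 1, 3]
Event 5: LOCAL 1: VV[1][1]++ -> VV[1]=[0, 4, 2]
Final vectors: VV[0]=[0, 0, 0]; VV[1]=[0, 4, 2]; VV[2]=[0, 1, 3]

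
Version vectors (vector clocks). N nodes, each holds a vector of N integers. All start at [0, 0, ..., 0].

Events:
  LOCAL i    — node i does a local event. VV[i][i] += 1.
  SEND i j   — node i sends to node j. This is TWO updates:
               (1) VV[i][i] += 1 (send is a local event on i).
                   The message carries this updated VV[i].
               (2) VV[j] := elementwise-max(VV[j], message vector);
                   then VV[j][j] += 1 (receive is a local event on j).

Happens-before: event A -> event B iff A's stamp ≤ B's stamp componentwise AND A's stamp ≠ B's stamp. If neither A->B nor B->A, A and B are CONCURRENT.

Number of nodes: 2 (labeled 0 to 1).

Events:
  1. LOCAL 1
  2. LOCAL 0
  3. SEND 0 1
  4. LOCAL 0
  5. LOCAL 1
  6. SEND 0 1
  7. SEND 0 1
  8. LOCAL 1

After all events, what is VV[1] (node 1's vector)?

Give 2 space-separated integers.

Answer: 5 6

Derivation:
Initial: VV[0]=[0, 0]
Initial: VV[1]=[0, 0]
Event 1: LOCAL 1: VV[1][1]++ -> VV[1]=[0, 1]
Event 2: LOCAL 0: VV[0][0]++ -> VV[0]=[1, 0]
Event 3: SEND 0->1: VV[0][0]++ -> VV[0]=[2, 0], msg_vec=[2, 0]; VV[1]=max(VV[1],msg_vec) then VV[1][1]++ -> VV[1]=[2, 2]
Event 4: LOCAL 0: VV[0][0]++ -> VV[0]=[3, 0]
Event 5: LOCAL 1: VV[1][1]++ -> VV[1]=[2, 3]
Event 6: SEND 0->1: VV[0][0]++ -> VV[0]=[4, 0], msg_vec=[4, 0]; VV[1]=max(VV[1],msg_vec) then VV[1][1]++ -> VV[1]=[4, 4]
Event 7: SEND 0->1: VV[0][0]++ -> VV[0]=[5, 0], msg_vec=[5, 0]; VV[1]=max(VV[1],msg_vec) then VV[1][1]++ -> VV[1]=[5, 5]
Event 8: LOCAL 1: VV[1][1]++ -> VV[1]=[5, 6]
Final vectors: VV[0]=[5, 0]; VV[1]=[5, 6]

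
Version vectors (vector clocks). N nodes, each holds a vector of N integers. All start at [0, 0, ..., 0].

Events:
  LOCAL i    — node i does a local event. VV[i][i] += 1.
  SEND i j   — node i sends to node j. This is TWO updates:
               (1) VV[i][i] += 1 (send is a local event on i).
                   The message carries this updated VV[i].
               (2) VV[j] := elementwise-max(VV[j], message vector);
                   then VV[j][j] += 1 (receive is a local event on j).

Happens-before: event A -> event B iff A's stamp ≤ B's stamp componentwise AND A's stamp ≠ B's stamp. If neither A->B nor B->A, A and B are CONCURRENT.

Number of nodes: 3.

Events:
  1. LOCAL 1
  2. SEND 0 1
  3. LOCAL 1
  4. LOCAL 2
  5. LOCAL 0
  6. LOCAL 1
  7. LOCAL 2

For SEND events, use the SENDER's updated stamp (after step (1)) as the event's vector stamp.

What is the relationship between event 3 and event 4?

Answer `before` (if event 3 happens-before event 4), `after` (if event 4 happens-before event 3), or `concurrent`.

Answer: concurrent

Derivation:
Initial: VV[0]=[0, 0, 0]
Initial: VV[1]=[0, 0, 0]
Initial: VV[2]=[0, 0, 0]
Event 1: LOCAL 1: VV[1][1]++ -> VV[1]=[0, 1, 0]
Event 2: SEND 0->1: VV[0][0]++ -> VV[0]=[1, 0, 0], msg_vec=[1, 0, 0]; VV[1]=max(VV[1],msg_vec) then VV[1][1]++ -> VV[1]=[1, 2, 0]
Event 3: LOCAL 1: VV[1][1]++ -> VV[1]=[1, 3, 0]
Event 4: LOCAL 2: VV[2][2]++ -> VV[2]=[0, 0, 1]
Event 5: LOCAL 0: VV[0][0]++ -> VV[0]=[2, 0, 0]
Event 6: LOCAL 1: VV[1][1]++ -> VV[1]=[1, 4, 0]
Event 7: LOCAL 2: VV[2][2]++ -> VV[2]=[0, 0, 2]
Event 3 stamp: [1, 3, 0]
Event 4 stamp: [0, 0, 1]
[1, 3, 0] <= [0, 0, 1]? False
[0, 0, 1] <= [1, 3, 0]? False
Relation: concurrent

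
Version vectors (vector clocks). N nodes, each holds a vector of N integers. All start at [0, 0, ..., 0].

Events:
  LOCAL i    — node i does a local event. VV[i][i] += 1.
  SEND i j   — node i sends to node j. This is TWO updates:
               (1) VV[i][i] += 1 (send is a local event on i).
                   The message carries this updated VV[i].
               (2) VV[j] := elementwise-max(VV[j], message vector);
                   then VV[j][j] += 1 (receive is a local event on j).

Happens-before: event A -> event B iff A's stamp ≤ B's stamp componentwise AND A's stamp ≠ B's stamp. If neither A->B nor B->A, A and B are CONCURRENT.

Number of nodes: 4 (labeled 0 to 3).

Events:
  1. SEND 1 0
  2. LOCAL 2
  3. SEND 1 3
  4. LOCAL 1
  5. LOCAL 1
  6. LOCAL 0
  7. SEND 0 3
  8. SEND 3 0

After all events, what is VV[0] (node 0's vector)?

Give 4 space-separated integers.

Initial: VV[0]=[0, 0, 0, 0]
Initial: VV[1]=[0, 0, 0, 0]
Initial: VV[2]=[0, 0, 0, 0]
Initial: VV[3]=[0, 0, 0, 0]
Event 1: SEND 1->0: VV[1][1]++ -> VV[1]=[0, 1, 0, 0], msg_vec=[0, 1, 0, 0]; VV[0]=max(VV[0],msg_vec) then VV[0][0]++ -> VV[0]=[1, 1, 0, 0]
Event 2: LOCAL 2: VV[2][2]++ -> VV[2]=[0, 0, 1, 0]
Event 3: SEND 1->3: VV[1][1]++ -> VV[1]=[0, 2, 0, 0], msg_vec=[0, 2, 0, 0]; VV[3]=max(VV[3],msg_vec) then VV[3][3]++ -> VV[3]=[0, 2, 0, 1]
Event 4: LOCAL 1: VV[1][1]++ -> VV[1]=[0, 3, 0, 0]
Event 5: LOCAL 1: VV[1][1]++ -> VV[1]=[0, 4, 0, 0]
Event 6: LOCAL 0: VV[0][0]++ -> VV[0]=[2, 1, 0, 0]
Event 7: SEND 0->3: VV[0][0]++ -> VV[0]=[3, 1, 0, 0], msg_vec=[3, 1, 0, 0]; VV[3]=max(VV[3],msg_vec) then VV[3][3]++ -> VV[3]=[3, 2, 0, 2]
Event 8: SEND 3->0: VV[3][3]++ -> VV[3]=[3, 2, 0, 3], msg_vec=[3, 2, 0, 3]; VV[0]=max(VV[0],msg_vec) then VV[0][0]++ -> VV[0]=[4, 2, 0, 3]
Final vectors: VV[0]=[4, 2, 0, 3]; VV[1]=[0, 4, 0, 0]; VV[2]=[0, 0, 1, 0]; VV[3]=[3, 2, 0, 3]

Answer: 4 2 0 3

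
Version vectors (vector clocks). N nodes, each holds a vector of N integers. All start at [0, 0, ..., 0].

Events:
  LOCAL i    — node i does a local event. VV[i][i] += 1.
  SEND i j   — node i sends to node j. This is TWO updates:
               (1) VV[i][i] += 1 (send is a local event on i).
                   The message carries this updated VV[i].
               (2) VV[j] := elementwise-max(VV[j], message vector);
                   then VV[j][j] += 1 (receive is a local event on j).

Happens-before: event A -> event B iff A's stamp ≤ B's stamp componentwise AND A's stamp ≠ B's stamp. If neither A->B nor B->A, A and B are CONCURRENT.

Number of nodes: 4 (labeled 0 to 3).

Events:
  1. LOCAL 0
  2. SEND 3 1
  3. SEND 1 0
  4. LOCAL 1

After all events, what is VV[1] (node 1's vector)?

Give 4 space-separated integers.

Answer: 0 3 0 1

Derivation:
Initial: VV[0]=[0, 0, 0, 0]
Initial: VV[1]=[0, 0, 0, 0]
Initial: VV[2]=[0, 0, 0, 0]
Initial: VV[3]=[0, 0, 0, 0]
Event 1: LOCAL 0: VV[0][0]++ -> VV[0]=[1, 0, 0, 0]
Event 2: SEND 3->1: VV[3][3]++ -> VV[3]=[0, 0, 0, 1], msg_vec=[0, 0, 0, 1]; VV[1]=max(VV[1],msg_vec) then VV[1][1]++ -> VV[1]=[0, 1, 0, 1]
Event 3: SEND 1->0: VV[1][1]++ -> VV[1]=[0, 2, 0, 1], msg_vec=[0, 2, 0, 1]; VV[0]=max(VV[0],msg_vec) then VV[0][0]++ -> VV[0]=[2, 2, 0, 1]
Event 4: LOCAL 1: VV[1][1]++ -> VV[1]=[0, 3, 0, 1]
Final vectors: VV[0]=[2, 2, 0, 1]; VV[1]=[0, 3, 0, 1]; VV[2]=[0, 0, 0, 0]; VV[3]=[0, 0, 0, 1]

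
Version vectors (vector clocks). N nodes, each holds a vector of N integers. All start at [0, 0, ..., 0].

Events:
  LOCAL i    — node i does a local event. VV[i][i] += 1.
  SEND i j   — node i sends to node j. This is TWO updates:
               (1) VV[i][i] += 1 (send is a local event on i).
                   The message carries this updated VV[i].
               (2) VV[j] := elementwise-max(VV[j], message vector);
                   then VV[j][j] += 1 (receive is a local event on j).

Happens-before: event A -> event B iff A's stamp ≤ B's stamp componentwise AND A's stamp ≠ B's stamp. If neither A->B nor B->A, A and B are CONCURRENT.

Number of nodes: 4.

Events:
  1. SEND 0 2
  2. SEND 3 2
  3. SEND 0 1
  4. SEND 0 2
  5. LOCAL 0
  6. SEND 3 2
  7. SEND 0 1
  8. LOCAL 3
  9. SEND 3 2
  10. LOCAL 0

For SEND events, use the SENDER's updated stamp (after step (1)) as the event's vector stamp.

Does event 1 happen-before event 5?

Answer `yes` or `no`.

Answer: yes

Derivation:
Initial: VV[0]=[0, 0, 0, 0]
Initial: VV[1]=[0, 0, 0, 0]
Initial: VV[2]=[0, 0, 0, 0]
Initial: VV[3]=[0, 0, 0, 0]
Event 1: SEND 0->2: VV[0][0]++ -> VV[0]=[1, 0, 0, 0], msg_vec=[1, 0, 0, 0]; VV[2]=max(VV[2],msg_vec) then VV[2][2]++ -> VV[2]=[1, 0, 1, 0]
Event 2: SEND 3->2: VV[3][3]++ -> VV[3]=[0, 0, 0, 1], msg_vec=[0, 0, 0, 1]; VV[2]=max(VV[2],msg_vec) then VV[2][2]++ -> VV[2]=[1, 0, 2, 1]
Event 3: SEND 0->1: VV[0][0]++ -> VV[0]=[2, 0, 0, 0], msg_vec=[2, 0, 0, 0]; VV[1]=max(VV[1],msg_vec) then VV[1][1]++ -> VV[1]=[2, 1, 0, 0]
Event 4: SEND 0->2: VV[0][0]++ -> VV[0]=[3, 0, 0, 0], msg_vec=[3, 0, 0, 0]; VV[2]=max(VV[2],msg_vec) then VV[2][2]++ -> VV[2]=[3, 0, 3, 1]
Event 5: LOCAL 0: VV[0][0]++ -> VV[0]=[4, 0, 0, 0]
Event 6: SEND 3->2: VV[3][3]++ -> VV[3]=[0, 0, 0, 2], msg_vec=[0, 0, 0, 2]; VV[2]=max(VV[2],msg_vec) then VV[2][2]++ -> VV[2]=[3, 0, 4, 2]
Event 7: SEND 0->1: VV[0][0]++ -> VV[0]=[5, 0, 0, 0], msg_vec=[5, 0, 0, 0]; VV[1]=max(VV[1],msg_vec) then VV[1][1]++ -> VV[1]=[5, 2, 0, 0]
Event 8: LOCAL 3: VV[3][3]++ -> VV[3]=[0, 0, 0, 3]
Event 9: SEND 3->2: VV[3][3]++ -> VV[3]=[0, 0, 0, 4], msg_vec=[0, 0, 0, 4]; VV[2]=max(VV[2],msg_vec) then VV[2][2]++ -> VV[2]=[3, 0, 5, 4]
Event 10: LOCAL 0: VV[0][0]++ -> VV[0]=[6, 0, 0, 0]
Event 1 stamp: [1, 0, 0, 0]
Event 5 stamp: [4, 0, 0, 0]
[1, 0, 0, 0] <= [4, 0, 0, 0]? True. Equal? False. Happens-before: True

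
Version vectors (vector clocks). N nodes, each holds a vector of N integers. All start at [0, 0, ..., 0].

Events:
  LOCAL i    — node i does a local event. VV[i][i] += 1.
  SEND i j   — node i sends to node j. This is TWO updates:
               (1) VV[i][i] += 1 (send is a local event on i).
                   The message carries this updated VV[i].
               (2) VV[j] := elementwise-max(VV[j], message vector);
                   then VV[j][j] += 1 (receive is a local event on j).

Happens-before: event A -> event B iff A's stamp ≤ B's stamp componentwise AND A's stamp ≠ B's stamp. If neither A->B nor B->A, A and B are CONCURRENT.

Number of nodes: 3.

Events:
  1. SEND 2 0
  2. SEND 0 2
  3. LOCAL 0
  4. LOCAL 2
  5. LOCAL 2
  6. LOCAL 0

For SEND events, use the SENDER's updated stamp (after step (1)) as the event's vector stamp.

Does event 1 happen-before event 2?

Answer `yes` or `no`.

Answer: yes

Derivation:
Initial: VV[0]=[0, 0, 0]
Initial: VV[1]=[0, 0, 0]
Initial: VV[2]=[0, 0, 0]
Event 1: SEND 2->0: VV[2][2]++ -> VV[2]=[0, 0, 1], msg_vec=[0, 0, 1]; VV[0]=max(VV[0],msg_vec) then VV[0][0]++ -> VV[0]=[1, 0, 1]
Event 2: SEND 0->2: VV[0][0]++ -> VV[0]=[2, 0, 1], msg_vec=[2, 0, 1]; VV[2]=max(VV[2],msg_vec) then VV[2][2]++ -> VV[2]=[2, 0, 2]
Event 3: LOCAL 0: VV[0][0]++ -> VV[0]=[3, 0, 1]
Event 4: LOCAL 2: VV[2][2]++ -> VV[2]=[2, 0, 3]
Event 5: LOCAL 2: VV[2][2]++ -> VV[2]=[2, 0, 4]
Event 6: LOCAL 0: VV[0][0]++ -> VV[0]=[4, 0, 1]
Event 1 stamp: [0, 0, 1]
Event 2 stamp: [2, 0, 1]
[0, 0, 1] <= [2, 0, 1]? True. Equal? False. Happens-before: True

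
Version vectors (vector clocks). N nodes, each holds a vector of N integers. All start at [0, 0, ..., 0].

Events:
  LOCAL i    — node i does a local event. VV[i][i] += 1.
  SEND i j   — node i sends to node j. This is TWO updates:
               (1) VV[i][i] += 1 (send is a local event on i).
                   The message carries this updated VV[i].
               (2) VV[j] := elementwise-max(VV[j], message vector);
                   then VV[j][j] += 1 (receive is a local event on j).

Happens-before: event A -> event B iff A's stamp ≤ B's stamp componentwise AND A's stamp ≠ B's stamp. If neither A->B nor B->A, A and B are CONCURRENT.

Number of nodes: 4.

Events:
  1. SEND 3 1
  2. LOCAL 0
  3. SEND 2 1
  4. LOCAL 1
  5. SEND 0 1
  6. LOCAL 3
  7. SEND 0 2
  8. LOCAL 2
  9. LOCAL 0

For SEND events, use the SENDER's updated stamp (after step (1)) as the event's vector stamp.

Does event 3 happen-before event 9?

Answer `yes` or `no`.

Answer: no

Derivation:
Initial: VV[0]=[0, 0, 0, 0]
Initial: VV[1]=[0, 0, 0, 0]
Initial: VV[2]=[0, 0, 0, 0]
Initial: VV[3]=[0, 0, 0, 0]
Event 1: SEND 3->1: VV[3][3]++ -> VV[3]=[0, 0, 0, 1], msg_vec=[0, 0, 0, 1]; VV[1]=max(VV[1],msg_vec) then VV[1][1]++ -> VV[1]=[0, 1, 0, 1]
Event 2: LOCAL 0: VV[0][0]++ -> VV[0]=[1, 0, 0, 0]
Event 3: SEND 2->1: VV[2][2]++ -> VV[2]=[0, 0, 1, 0], msg_vec=[0, 0, 1, 0]; VV[1]=max(VV[1],msg_vec) then VV[1][1]++ -> VV[1]=[0, 2, 1, 1]
Event 4: LOCAL 1: VV[1][1]++ -> VV[1]=[0, 3, 1, 1]
Event 5: SEND 0->1: VV[0][0]++ -> VV[0]=[2, 0, 0, 0], msg_vec=[2, 0, 0, 0]; VV[1]=max(VV[1],msg_vec) then VV[1][1]++ -> VV[1]=[2, 4, 1, 1]
Event 6: LOCAL 3: VV[3][3]++ -> VV[3]=[0, 0, 0, 2]
Event 7: SEND 0->2: VV[0][0]++ -> VV[0]=[3, 0, 0, 0], msg_vec=[3, 0, 0, 0]; VV[2]=max(VV[2],msg_vec) then VV[2][2]++ -> VV[2]=[3, 0, 2, 0]
Event 8: LOCAL 2: VV[2][2]++ -> VV[2]=[3, 0, 3, 0]
Event 9: LOCAL 0: VV[0][0]++ -> VV[0]=[4, 0, 0, 0]
Event 3 stamp: [0, 0, 1, 0]
Event 9 stamp: [4, 0, 0, 0]
[0, 0, 1, 0] <= [4, 0, 0, 0]? False. Equal? False. Happens-before: False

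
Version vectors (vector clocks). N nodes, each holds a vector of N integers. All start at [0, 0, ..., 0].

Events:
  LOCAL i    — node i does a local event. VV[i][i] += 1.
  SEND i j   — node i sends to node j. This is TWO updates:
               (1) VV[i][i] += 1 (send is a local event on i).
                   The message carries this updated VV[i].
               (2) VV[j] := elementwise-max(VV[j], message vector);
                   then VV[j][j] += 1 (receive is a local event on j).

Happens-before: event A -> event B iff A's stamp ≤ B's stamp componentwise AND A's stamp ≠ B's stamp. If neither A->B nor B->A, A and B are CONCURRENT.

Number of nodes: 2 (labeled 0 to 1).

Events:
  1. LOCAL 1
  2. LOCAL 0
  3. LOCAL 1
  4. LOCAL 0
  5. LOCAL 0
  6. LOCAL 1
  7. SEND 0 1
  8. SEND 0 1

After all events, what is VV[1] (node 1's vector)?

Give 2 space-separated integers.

Answer: 5 5

Derivation:
Initial: VV[0]=[0, 0]
Initial: VV[1]=[0, 0]
Event 1: LOCAL 1: VV[1][1]++ -> VV[1]=[0, 1]
Event 2: LOCAL 0: VV[0][0]++ -> VV[0]=[1, 0]
Event 3: LOCAL 1: VV[1][1]++ -> VV[1]=[0, 2]
Event 4: LOCAL 0: VV[0][0]++ -> VV[0]=[2, 0]
Event 5: LOCAL 0: VV[0][0]++ -> VV[0]=[3, 0]
Event 6: LOCAL 1: VV[1][1]++ -> VV[1]=[0, 3]
Event 7: SEND 0->1: VV[0][0]++ -> VV[0]=[4, 0], msg_vec=[4, 0]; VV[1]=max(VV[1],msg_vec) then VV[1][1]++ -> VV[1]=[4, 4]
Event 8: SEND 0->1: VV[0][0]++ -> VV[0]=[5, 0], msg_vec=[5, 0]; VV[1]=max(VV[1],msg_vec) then VV[1][1]++ -> VV[1]=[5, 5]
Final vectors: VV[0]=[5, 0]; VV[1]=[5, 5]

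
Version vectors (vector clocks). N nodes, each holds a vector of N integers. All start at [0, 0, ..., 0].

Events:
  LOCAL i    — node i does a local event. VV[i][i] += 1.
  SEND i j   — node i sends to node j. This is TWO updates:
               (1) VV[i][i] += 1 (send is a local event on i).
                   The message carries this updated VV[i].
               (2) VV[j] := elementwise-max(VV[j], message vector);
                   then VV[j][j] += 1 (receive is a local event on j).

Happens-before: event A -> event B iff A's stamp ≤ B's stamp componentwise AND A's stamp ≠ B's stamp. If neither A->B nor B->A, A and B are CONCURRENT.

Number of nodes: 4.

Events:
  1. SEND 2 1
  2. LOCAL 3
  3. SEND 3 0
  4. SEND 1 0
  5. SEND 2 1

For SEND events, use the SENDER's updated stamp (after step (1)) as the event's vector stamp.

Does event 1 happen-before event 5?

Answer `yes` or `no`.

Answer: yes

Derivation:
Initial: VV[0]=[0, 0, 0, 0]
Initial: VV[1]=[0, 0, 0, 0]
Initial: VV[2]=[0, 0, 0, 0]
Initial: VV[3]=[0, 0, 0, 0]
Event 1: SEND 2->1: VV[2][2]++ -> VV[2]=[0, 0, 1, 0], msg_vec=[0, 0, 1, 0]; VV[1]=max(VV[1],msg_vec) then VV[1][1]++ -> VV[1]=[0, 1, 1, 0]
Event 2: LOCAL 3: VV[3][3]++ -> VV[3]=[0, 0, 0, 1]
Event 3: SEND 3->0: VV[3][3]++ -> VV[3]=[0, 0, 0, 2], msg_vec=[0, 0, 0, 2]; VV[0]=max(VV[0],msg_vec) then VV[0][0]++ -> VV[0]=[1, 0, 0, 2]
Event 4: SEND 1->0: VV[1][1]++ -> VV[1]=[0, 2, 1, 0], msg_vec=[0, 2, 1, 0]; VV[0]=max(VV[0],msg_vec) then VV[0][0]++ -> VV[0]=[2, 2, 1, 2]
Event 5: SEND 2->1: VV[2][2]++ -> VV[2]=[0, 0, 2, 0], msg_vec=[0, 0, 2, 0]; VV[1]=max(VV[1],msg_vec) then VV[1][1]++ -> VV[1]=[0, 3, 2, 0]
Event 1 stamp: [0, 0, 1, 0]
Event 5 stamp: [0, 0, 2, 0]
[0, 0, 1, 0] <= [0, 0, 2, 0]? True. Equal? False. Happens-before: True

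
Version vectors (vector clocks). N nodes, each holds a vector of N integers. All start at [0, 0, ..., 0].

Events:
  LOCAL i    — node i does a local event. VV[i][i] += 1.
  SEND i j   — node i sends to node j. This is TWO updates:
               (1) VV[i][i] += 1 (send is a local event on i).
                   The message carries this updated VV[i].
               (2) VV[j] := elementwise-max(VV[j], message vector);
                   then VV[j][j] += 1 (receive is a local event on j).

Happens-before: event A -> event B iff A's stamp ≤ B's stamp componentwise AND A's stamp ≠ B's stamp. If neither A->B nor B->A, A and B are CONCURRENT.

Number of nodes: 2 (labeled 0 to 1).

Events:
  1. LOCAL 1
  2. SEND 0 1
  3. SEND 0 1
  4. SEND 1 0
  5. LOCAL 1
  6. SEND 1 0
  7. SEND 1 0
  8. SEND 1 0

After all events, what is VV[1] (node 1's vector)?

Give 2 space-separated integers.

Answer: 2 8

Derivation:
Initial: VV[0]=[0, 0]
Initial: VV[1]=[0, 0]
Event 1: LOCAL 1: VV[1][1]++ -> VV[1]=[0, 1]
Event 2: SEND 0->1: VV[0][0]++ -> VV[0]=[1, 0], msg_vec=[1, 0]; VV[1]=max(VV[1],msg_vec) then VV[1][1]++ -> VV[1]=[1, 2]
Event 3: SEND 0->1: VV[0][0]++ -> VV[0]=[2, 0], msg_vec=[2, 0]; VV[1]=max(VV[1],msg_vec) then VV[1][1]++ -> VV[1]=[2, 3]
Event 4: SEND 1->0: VV[1][1]++ -> VV[1]=[2, 4], msg_vec=[2, 4]; VV[0]=max(VV[0],msg_vec) then VV[0][0]++ -> VV[0]=[3, 4]
Event 5: LOCAL 1: VV[1][1]++ -> VV[1]=[2, 5]
Event 6: SEND 1->0: VV[1][1]++ -> VV[1]=[2, 6], msg_vec=[2, 6]; VV[0]=max(VV[0],msg_vec) then VV[0][0]++ -> VV[0]=[4, 6]
Event 7: SEND 1->0: VV[1][1]++ -> VV[1]=[2, 7], msg_vec=[2, 7]; VV[0]=max(VV[0],msg_vec) then VV[0][0]++ -> VV[0]=[5, 7]
Event 8: SEND 1->0: VV[1][1]++ -> VV[1]=[2, 8], msg_vec=[2, 8]; VV[0]=max(VV[0],msg_vec) then VV[0][0]++ -> VV[0]=[6, 8]
Final vectors: VV[0]=[6, 8]; VV[1]=[2, 8]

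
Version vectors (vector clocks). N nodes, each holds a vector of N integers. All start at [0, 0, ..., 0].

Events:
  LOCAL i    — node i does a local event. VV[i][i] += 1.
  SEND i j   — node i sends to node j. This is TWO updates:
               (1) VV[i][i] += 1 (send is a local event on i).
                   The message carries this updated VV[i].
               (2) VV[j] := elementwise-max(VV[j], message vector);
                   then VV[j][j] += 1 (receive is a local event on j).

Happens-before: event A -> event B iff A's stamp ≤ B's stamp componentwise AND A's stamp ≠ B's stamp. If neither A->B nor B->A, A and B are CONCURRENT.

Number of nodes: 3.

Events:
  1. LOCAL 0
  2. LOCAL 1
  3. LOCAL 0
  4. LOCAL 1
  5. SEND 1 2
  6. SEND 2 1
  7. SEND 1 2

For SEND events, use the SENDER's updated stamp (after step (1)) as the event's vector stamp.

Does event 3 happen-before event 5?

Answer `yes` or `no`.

Answer: no

Derivation:
Initial: VV[0]=[0, 0, 0]
Initial: VV[1]=[0, 0, 0]
Initial: VV[2]=[0, 0, 0]
Event 1: LOCAL 0: VV[0][0]++ -> VV[0]=[1, 0, 0]
Event 2: LOCAL 1: VV[1][1]++ -> VV[1]=[0, 1, 0]
Event 3: LOCAL 0: VV[0][0]++ -> VV[0]=[2, 0, 0]
Event 4: LOCAL 1: VV[1][1]++ -> VV[1]=[0, 2, 0]
Event 5: SEND 1->2: VV[1][1]++ -> VV[1]=[0, 3, 0], msg_vec=[0, 3, 0]; VV[2]=max(VV[2],msg_vec) then VV[2][2]++ -> VV[2]=[0, 3, 1]
Event 6: SEND 2->1: VV[2][2]++ -> VV[2]=[0, 3, 2], msg_vec=[0, 3, 2]; VV[1]=max(VV[1],msg_vec) then VV[1][1]++ -> VV[1]=[0, 4, 2]
Event 7: SEND 1->2: VV[1][1]++ -> VV[1]=[0, 5, 2], msg_vec=[0, 5, 2]; VV[2]=max(VV[2],msg_vec) then VV[2][2]++ -> VV[2]=[0, 5, 3]
Event 3 stamp: [2, 0, 0]
Event 5 stamp: [0, 3, 0]
[2, 0, 0] <= [0, 3, 0]? False. Equal? False. Happens-before: False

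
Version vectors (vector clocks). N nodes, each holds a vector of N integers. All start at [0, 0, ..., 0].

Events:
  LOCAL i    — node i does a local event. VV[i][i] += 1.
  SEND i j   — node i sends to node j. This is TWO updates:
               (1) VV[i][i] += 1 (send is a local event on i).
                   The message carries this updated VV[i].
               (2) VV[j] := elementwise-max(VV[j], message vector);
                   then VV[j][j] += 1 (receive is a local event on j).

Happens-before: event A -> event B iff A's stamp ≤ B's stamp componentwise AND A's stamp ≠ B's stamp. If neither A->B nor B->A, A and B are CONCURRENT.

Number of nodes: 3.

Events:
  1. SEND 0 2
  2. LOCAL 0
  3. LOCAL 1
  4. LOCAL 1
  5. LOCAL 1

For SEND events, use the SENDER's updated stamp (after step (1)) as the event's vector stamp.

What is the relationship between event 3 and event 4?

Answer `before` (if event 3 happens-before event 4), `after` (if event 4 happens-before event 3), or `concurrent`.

Initial: VV[0]=[0, 0, 0]
Initial: VV[1]=[0, 0, 0]
Initial: VV[2]=[0, 0, 0]
Event 1: SEND 0->2: VV[0][0]++ -> VV[0]=[1, 0, 0], msg_vec=[1, 0, 0]; VV[2]=max(VV[2],msg_vec) then VV[2][2]++ -> VV[2]=[1, 0, 1]
Event 2: LOCAL 0: VV[0][0]++ -> VV[0]=[2, 0, 0]
Event 3: LOCAL 1: VV[1][1]++ -> VV[1]=[0, 1, 0]
Event 4: LOCAL 1: VV[1][1]++ -> VV[1]=[0, 2, 0]
Event 5: LOCAL 1: VV[1][1]++ -> VV[1]=[0, 3, 0]
Event 3 stamp: [0, 1, 0]
Event 4 stamp: [0, 2, 0]
[0, 1, 0] <= [0, 2, 0]? True
[0, 2, 0] <= [0, 1, 0]? False
Relation: before

Answer: before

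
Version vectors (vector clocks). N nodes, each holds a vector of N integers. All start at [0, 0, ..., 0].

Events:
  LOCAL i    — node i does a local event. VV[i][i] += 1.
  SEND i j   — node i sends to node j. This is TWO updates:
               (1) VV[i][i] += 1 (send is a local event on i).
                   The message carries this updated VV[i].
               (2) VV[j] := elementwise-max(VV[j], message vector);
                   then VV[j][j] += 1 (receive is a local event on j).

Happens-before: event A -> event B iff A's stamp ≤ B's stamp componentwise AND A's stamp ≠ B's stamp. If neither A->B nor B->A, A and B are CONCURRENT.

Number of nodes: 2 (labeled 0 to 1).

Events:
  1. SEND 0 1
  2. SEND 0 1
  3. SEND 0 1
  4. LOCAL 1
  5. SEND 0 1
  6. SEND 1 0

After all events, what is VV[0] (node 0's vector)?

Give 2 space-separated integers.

Answer: 5 6

Derivation:
Initial: VV[0]=[0, 0]
Initial: VV[1]=[0, 0]
Event 1: SEND 0->1: VV[0][0]++ -> VV[0]=[1, 0], msg_vec=[1, 0]; VV[1]=max(VV[1],msg_vec) then VV[1][1]++ -> VV[1]=[1, 1]
Event 2: SEND 0->1: VV[0][0]++ -> VV[0]=[2, 0], msg_vec=[2, 0]; VV[1]=max(VV[1],msg_vec) then VV[1][1]++ -> VV[1]=[2, 2]
Event 3: SEND 0->1: VV[0][0]++ -> VV[0]=[3, 0], msg_vec=[3, 0]; VV[1]=max(VV[1],msg_vec) then VV[1][1]++ -> VV[1]=[3, 3]
Event 4: LOCAL 1: VV[1][1]++ -> VV[1]=[3, 4]
Event 5: SEND 0->1: VV[0][0]++ -> VV[0]=[4, 0], msg_vec=[4, 0]; VV[1]=max(VV[1],msg_vec) then VV[1][1]++ -> VV[1]=[4, 5]
Event 6: SEND 1->0: VV[1][1]++ -> VV[1]=[4, 6], msg_vec=[4, 6]; VV[0]=max(VV[0],msg_vec) then VV[0][0]++ -> VV[0]=[5, 6]
Final vectors: VV[0]=[5, 6]; VV[1]=[4, 6]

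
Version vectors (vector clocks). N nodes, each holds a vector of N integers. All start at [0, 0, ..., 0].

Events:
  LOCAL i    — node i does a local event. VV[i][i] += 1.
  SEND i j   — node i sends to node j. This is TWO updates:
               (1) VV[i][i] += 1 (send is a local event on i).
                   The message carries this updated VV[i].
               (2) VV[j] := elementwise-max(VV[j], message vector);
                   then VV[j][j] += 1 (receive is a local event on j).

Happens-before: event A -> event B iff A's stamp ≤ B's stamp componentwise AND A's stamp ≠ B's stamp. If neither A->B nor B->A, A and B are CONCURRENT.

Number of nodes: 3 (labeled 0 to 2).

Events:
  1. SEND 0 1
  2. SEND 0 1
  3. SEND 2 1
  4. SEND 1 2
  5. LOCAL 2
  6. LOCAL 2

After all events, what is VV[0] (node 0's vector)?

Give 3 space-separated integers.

Answer: 2 0 0

Derivation:
Initial: VV[0]=[0, 0, 0]
Initial: VV[1]=[0, 0, 0]
Initial: VV[2]=[0, 0, 0]
Event 1: SEND 0->1: VV[0][0]++ -> VV[0]=[1, 0, 0], msg_vec=[1, 0, 0]; VV[1]=max(VV[1],msg_vec) then VV[1][1]++ -> VV[1]=[1, 1, 0]
Event 2: SEND 0->1: VV[0][0]++ -> VV[0]=[2, 0, 0], msg_vec=[2, 0, 0]; VV[1]=max(VV[1],msg_vec) then VV[1][1]++ -> VV[1]=[2, 2, 0]
Event 3: SEND 2->1: VV[2][2]++ -> VV[2]=[0, 0, 1], msg_vec=[0, 0, 1]; VV[1]=max(VV[1],msg_vec) then VV[1][1]++ -> VV[1]=[2, 3, 1]
Event 4: SEND 1->2: VV[1][1]++ -> VV[1]=[2, 4, 1], msg_vec=[2, 4, 1]; VV[2]=max(VV[2],msg_vec) then VV[2][2]++ -> VV[2]=[2, 4, 2]
Event 5: LOCAL 2: VV[2][2]++ -> VV[2]=[2, 4, 3]
Event 6: LOCAL 2: VV[2][2]++ -> VV[2]=[2, 4, 4]
Final vectors: VV[0]=[2, 0, 0]; VV[1]=[2, 4, 1]; VV[2]=[2, 4, 4]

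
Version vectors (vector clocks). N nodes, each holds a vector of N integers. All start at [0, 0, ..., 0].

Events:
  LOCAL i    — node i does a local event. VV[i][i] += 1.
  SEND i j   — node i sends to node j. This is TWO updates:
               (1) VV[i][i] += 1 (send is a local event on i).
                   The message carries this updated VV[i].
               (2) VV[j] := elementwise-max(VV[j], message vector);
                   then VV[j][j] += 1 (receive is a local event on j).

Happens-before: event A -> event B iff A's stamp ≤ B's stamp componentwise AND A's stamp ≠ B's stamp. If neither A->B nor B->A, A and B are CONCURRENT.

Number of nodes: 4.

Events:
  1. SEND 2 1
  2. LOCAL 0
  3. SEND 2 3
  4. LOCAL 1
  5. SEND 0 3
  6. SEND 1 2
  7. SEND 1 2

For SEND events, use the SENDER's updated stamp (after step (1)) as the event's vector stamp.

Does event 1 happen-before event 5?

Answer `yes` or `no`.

Initial: VV[0]=[0, 0, 0, 0]
Initial: VV[1]=[0, 0, 0, 0]
Initial: VV[2]=[0, 0, 0, 0]
Initial: VV[3]=[0, 0, 0, 0]
Event 1: SEND 2->1: VV[2][2]++ -> VV[2]=[0, 0, 1, 0], msg_vec=[0, 0, 1, 0]; VV[1]=max(VV[1],msg_vec) then VV[1][1]++ -> VV[1]=[0, 1, 1, 0]
Event 2: LOCAL 0: VV[0][0]++ -> VV[0]=[1, 0, 0, 0]
Event 3: SEND 2->3: VV[2][2]++ -> VV[2]=[0, 0, 2, 0], msg_vec=[0, 0, 2, 0]; VV[3]=max(VV[3],msg_vec) then VV[3][3]++ -> VV[3]=[0, 0, 2, 1]
Event 4: LOCAL 1: VV[1][1]++ -> VV[1]=[0, 2, 1, 0]
Event 5: SEND 0->3: VV[0][0]++ -> VV[0]=[2, 0, 0, 0], msg_vec=[2, 0, 0, 0]; VV[3]=max(VV[3],msg_vec) then VV[3][3]++ -> VV[3]=[2, 0, 2, 2]
Event 6: SEND 1->2: VV[1][1]++ -> VV[1]=[0, 3, 1, 0], msg_vec=[0, 3, 1, 0]; VV[2]=max(VV[2],msg_vec) then VV[2][2]++ -> VV[2]=[0, 3, 3, 0]
Event 7: SEND 1->2: VV[1][1]++ -> VV[1]=[0, 4, 1, 0], msg_vec=[0, 4, 1, 0]; VV[2]=max(VV[2],msg_vec) then VV[2][2]++ -> VV[2]=[0, 4, 4, 0]
Event 1 stamp: [0, 0, 1, 0]
Event 5 stamp: [2, 0, 0, 0]
[0, 0, 1, 0] <= [2, 0, 0, 0]? False. Equal? False. Happens-before: False

Answer: no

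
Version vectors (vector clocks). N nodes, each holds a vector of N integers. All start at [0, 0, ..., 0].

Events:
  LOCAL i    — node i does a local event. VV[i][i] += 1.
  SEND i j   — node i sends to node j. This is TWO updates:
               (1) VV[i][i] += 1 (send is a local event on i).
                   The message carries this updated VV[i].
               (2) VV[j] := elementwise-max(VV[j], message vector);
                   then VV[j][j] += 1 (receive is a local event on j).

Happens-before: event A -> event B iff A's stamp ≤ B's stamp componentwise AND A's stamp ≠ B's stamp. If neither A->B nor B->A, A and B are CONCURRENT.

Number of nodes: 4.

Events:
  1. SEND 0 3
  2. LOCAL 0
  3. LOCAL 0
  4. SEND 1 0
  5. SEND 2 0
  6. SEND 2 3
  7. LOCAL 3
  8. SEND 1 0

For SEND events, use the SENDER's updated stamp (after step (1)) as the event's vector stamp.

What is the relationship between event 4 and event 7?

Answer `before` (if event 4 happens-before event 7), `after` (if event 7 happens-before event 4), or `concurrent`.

Initial: VV[0]=[0, 0, 0, 0]
Initial: VV[1]=[0, 0, 0, 0]
Initial: VV[2]=[0, 0, 0, 0]
Initial: VV[3]=[0, 0, 0, 0]
Event 1: SEND 0->3: VV[0][0]++ -> VV[0]=[1, 0, 0, 0], msg_vec=[1, 0, 0, 0]; VV[3]=max(VV[3],msg_vec) then VV[3][3]++ -> VV[3]=[1, 0, 0, 1]
Event 2: LOCAL 0: VV[0][0]++ -> VV[0]=[2, 0, 0, 0]
Event 3: LOCAL 0: VV[0][0]++ -> VV[0]=[3, 0, 0, 0]
Event 4: SEND 1->0: VV[1][1]++ -> VV[1]=[0, 1, 0, 0], msg_vec=[0, 1, 0, 0]; VV[0]=max(VV[0],msg_vec) then VV[0][0]++ -> VV[0]=[4, 1, 0, 0]
Event 5: SEND 2->0: VV[2][2]++ -> VV[2]=[0, 0, 1, 0], msg_vec=[0, 0, 1, 0]; VV[0]=max(VV[0],msg_vec) then VV[0][0]++ -> VV[0]=[5, 1, 1, 0]
Event 6: SEND 2->3: VV[2][2]++ -> VV[2]=[0, 0, 2, 0], msg_vec=[0, 0, 2, 0]; VV[3]=max(VV[3],msg_vec) then VV[3][3]++ -> VV[3]=[1, 0, 2, 2]
Event 7: LOCAL 3: VV[3][3]++ -> VV[3]=[1, 0, 2, 3]
Event 8: SEND 1->0: VV[1][1]++ -> VV[1]=[0, 2, 0, 0], msg_vec=[0, 2, 0, 0]; VV[0]=max(VV[0],msg_vec) then VV[0][0]++ -> VV[0]=[6, 2, 1, 0]
Event 4 stamp: [0, 1, 0, 0]
Event 7 stamp: [1, 0, 2, 3]
[0, 1, 0, 0] <= [1, 0, 2, 3]? False
[1, 0, 2, 3] <= [0, 1, 0, 0]? False
Relation: concurrent

Answer: concurrent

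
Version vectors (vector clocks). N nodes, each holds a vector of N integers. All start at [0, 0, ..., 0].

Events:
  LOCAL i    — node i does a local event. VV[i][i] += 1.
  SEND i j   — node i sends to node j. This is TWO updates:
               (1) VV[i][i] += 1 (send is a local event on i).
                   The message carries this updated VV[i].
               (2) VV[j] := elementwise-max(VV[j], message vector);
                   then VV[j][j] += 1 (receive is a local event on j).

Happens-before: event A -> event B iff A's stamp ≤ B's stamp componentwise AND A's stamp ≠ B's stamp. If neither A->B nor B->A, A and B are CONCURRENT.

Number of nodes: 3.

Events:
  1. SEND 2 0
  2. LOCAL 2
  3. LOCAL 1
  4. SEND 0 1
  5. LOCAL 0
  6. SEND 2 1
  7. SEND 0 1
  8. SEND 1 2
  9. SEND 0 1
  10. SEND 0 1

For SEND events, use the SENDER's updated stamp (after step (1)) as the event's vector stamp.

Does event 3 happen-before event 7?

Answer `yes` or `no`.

Initial: VV[0]=[0, 0, 0]
Initial: VV[1]=[0, 0, 0]
Initial: VV[2]=[0, 0, 0]
Event 1: SEND 2->0: VV[2][2]++ -> VV[2]=[0, 0, 1], msg_vec=[0, 0, 1]; VV[0]=max(VV[0],msg_vec) then VV[0][0]++ -> VV[0]=[1, 0, 1]
Event 2: LOCAL 2: VV[2][2]++ -> VV[2]=[0, 0, 2]
Event 3: LOCAL 1: VV[1][1]++ -> VV[1]=[0, 1, 0]
Event 4: SEND 0->1: VV[0][0]++ -> VV[0]=[2, 0, 1], msg_vec=[2, 0, 1]; VV[1]=max(VV[1],msg_vec) then VV[1][1]++ -> VV[1]=[2, 2, 1]
Event 5: LOCAL 0: VV[0][0]++ -> VV[0]=[3, 0, 1]
Event 6: SEND 2->1: VV[2][2]++ -> VV[2]=[0, 0, 3], msg_vec=[0, 0, 3]; VV[1]=max(VV[1],msg_vec) then VV[1][1]++ -> VV[1]=[2, 3, 3]
Event 7: SEND 0->1: VV[0][0]++ -> VV[0]=[4, 0, 1], msg_vec=[4, 0, 1]; VV[1]=max(VV[1],msg_vec) then VV[1][1]++ -> VV[1]=[4, 4, 3]
Event 8: SEND 1->2: VV[1][1]++ -> VV[1]=[4, 5, 3], msg_vec=[4, 5, 3]; VV[2]=max(VV[2],msg_vec) then VV[2][2]++ -> VV[2]=[4, 5, 4]
Event 9: SEND 0->1: VV[0][0]++ -> VV[0]=[5, 0, 1], msg_vec=[5, 0, 1]; VV[1]=max(VV[1],msg_vec) then VV[1][1]++ -> VV[1]=[5, 6, 3]
Event 10: SEND 0->1: VV[0][0]++ -> VV[0]=[6, 0, 1], msg_vec=[6, 0, 1]; VV[1]=max(VV[1],msg_vec) then VV[1][1]++ -> VV[1]=[6, 7, 3]
Event 3 stamp: [0, 1, 0]
Event 7 stamp: [4, 0, 1]
[0, 1, 0] <= [4, 0, 1]? False. Equal? False. Happens-before: False

Answer: no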